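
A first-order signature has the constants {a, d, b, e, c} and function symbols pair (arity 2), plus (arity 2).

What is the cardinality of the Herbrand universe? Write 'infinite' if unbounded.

The signature has at least one function symbol (pair, arity 2) and at least one constant (a).
Iterating pair gives infinitely many distinct ground terms: a, pair(a, a), pair(pair(a, a), pair(a, a)), ...
So the Herbrand universe is infinite.

infinite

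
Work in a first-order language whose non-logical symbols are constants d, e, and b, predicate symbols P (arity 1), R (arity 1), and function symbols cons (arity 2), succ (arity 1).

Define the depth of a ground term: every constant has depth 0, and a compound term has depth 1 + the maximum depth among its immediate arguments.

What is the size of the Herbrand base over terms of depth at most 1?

First count ground terms of depth ≤ 1.
Count level by level. With function symbols cons/2, succ/1, the terms of depth ≤ k are the 3 constants together with each function applied to depth-≤(k−1) tuples, so N_k = 3 + N_{k-1}^2 + N_{k-1}.
N_0 = 3
N_1 = 3 + 3^2 + 3 = 15
So |H| = 15.
For each predicate symbol, the number of ground atoms is |H| raised to its arity; summing:
  P: 15;  R: 15
Total ground atoms: 15 + 15 = 30.

30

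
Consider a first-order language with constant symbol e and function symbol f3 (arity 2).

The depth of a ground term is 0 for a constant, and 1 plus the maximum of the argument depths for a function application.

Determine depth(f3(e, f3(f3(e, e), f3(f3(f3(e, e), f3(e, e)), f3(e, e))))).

5

depth(f3(e, e)) = 1 + max(0, 0) = 1
depth(f3(f3(e, e), f3(e, e))) = 1 + max(1, 1) = 2
depth(f3(f3(f3(e, e), f3(e, e)), f3(e, e))) = 1 + max(2, 1) = 3
depth(f3(f3(e, e), f3(f3(f3(e, e), f3(e, e)), f3(e, e)))) = 1 + max(1, 3) = 4
depth(f3(e, f3(f3(e, e), f3(f3(f3(e, e), f3(e, e)), f3(e, e))))) = 1 + max(0, 4) = 5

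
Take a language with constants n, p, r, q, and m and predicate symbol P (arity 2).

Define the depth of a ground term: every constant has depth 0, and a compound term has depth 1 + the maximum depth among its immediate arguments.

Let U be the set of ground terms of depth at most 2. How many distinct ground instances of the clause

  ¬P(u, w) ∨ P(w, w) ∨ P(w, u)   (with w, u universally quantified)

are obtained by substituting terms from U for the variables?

Ground terms of depth ≤ 2:
  With no function symbols every ground term is a constant, so there are exactly 5 ground terms at every depth bound.
  N_0 = 5
  N_1 = 5
  N_2 = 5
So there are 5 ground terms available for substitution.
Each of w, u ranges independently over the available ground terms, and distinct assignments produce distinct instances.
Number of ground instances = 5^2 = 25.

25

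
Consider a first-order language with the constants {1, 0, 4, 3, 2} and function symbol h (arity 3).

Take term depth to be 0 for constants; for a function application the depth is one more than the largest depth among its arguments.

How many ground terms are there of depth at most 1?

130

Count level by level. With function symbols h/3, the terms of depth ≤ k are the 5 constants together with each function applied to depth-≤(k−1) tuples, so N_k = 5 + N_{k-1}^3.
N_0 = 5
N_1 = 5 + 5^3 = 130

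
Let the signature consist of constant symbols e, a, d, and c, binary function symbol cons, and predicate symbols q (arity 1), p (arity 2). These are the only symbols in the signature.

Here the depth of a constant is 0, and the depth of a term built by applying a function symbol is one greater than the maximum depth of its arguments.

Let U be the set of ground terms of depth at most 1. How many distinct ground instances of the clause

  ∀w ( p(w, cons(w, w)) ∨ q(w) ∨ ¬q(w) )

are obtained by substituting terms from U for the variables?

20

Ground terms of depth ≤ 1:
  Count level by level. With function symbols cons/2, the terms of depth ≤ k are the 4 constants together with each function applied to depth-≤(k−1) tuples, so N_k = 4 + N_{k-1}^2.
  N_0 = 4
  N_1 = 4 + 4^2 = 20
So there are 20 ground terms available for substitution.
The body mentions the single quantified variable w; since ground terms form a free algebra, no two substitutions collapse to the same formula.
Number of ground instances = 20.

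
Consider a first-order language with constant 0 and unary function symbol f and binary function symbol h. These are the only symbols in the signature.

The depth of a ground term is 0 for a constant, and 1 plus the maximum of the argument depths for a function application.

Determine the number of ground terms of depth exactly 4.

Let N_k count ground terms of depth at most k. Each non-constant term of depth ≤ k is some function symbol applied to depth-≤(k−1) arguments, giving N_k = 1 + N_{k-1} + N_{k-1}^2.
N_0 = 1
N_1 = 1 + 1 + 1^2 = 3
N_2 = 1 + 3 + 3^2 = 13
N_3 = 1 + 13 + 13^2 = 183
N_4 = 1 + 183 + 183^2 = 33673
Terms of depth exactly 4: N_4 − N_3 = 33673 − 183 = 33490.

33490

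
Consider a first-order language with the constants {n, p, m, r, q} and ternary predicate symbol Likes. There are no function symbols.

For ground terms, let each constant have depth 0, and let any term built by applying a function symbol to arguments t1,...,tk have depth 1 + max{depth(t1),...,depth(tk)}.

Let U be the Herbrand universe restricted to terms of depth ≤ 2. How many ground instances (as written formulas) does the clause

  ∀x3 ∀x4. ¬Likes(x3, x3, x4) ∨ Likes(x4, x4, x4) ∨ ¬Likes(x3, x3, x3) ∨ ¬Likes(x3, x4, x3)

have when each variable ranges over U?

Ground terms of depth ≤ 2:
  With no function symbols every ground term is a constant, so there are exactly 5 ground terms at every depth bound.
  N_0 = 5
  N_1 = 5
  N_2 = 5
So there are 5 ground terms available for substitution.
There are 2 variables to instantiate (x3, x4), each occurring in at least one literal, so different choices give different ground instances.
Number of ground instances = 5^2 = 25.

25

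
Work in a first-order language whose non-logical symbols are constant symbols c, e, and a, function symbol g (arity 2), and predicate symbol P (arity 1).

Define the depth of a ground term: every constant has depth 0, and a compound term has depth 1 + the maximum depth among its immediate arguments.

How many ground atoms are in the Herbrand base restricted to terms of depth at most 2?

147

First count ground terms of depth ≤ 2.
Let N_k count ground terms of depth at most k. Each non-constant term of depth ≤ k is some function symbol applied to depth-≤(k−1) arguments, giving N_k = 3 + N_{k-1}^2.
N_0 = 3
N_1 = 3 + 3^2 = 12
N_2 = 3 + 12^2 = 147
So |H| = 147.
A ground atom is a predicate applied to a tuple of terms from H, so the count is the sum over predicates of |H|^arity:
  P: 147
Total ground atoms: 147.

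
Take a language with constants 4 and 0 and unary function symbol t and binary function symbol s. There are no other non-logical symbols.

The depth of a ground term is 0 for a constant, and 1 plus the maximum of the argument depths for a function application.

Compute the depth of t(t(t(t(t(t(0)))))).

depth(t(0)) = 1 + depth(0) = 1 + 0 = 1
depth(t(t(0))) = 1 + depth(t(0)) = 1 + 1 = 2
depth(t(t(t(0)))) = 1 + depth(t(t(0))) = 1 + 2 = 3
depth(t(t(t(t(0))))) = 1 + depth(t(t(t(0)))) = 1 + 3 = 4
depth(t(t(t(t(t(0)))))) = 1 + depth(t(t(t(t(0))))) = 1 + 4 = 5
depth(t(t(t(t(t(t(0))))))) = 1 + depth(t(t(t(t(t(0)))))) = 1 + 5 = 6

6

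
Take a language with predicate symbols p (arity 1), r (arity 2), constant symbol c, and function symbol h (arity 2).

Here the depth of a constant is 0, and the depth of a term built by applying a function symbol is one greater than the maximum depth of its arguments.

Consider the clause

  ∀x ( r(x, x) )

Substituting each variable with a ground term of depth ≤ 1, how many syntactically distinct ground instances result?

Ground terms of depth ≤ 1:
  Write N_k for the number of ground terms of depth ≤ k. A term of depth ≤ k is either a constant or a function symbol applied to arguments of depth ≤ k−1, so N_k = 1 + N_{k-1}^2.
  N_0 = 1
  N_1 = 1 + 1^2 = 2
  Explicitly: c, h(c, c).
So there are 2 ground terms available for substitution.
The body mentions the single quantified variable x; since ground terms form a free algebra, no two substitutions collapse to the same formula.
Number of ground instances = 2.

2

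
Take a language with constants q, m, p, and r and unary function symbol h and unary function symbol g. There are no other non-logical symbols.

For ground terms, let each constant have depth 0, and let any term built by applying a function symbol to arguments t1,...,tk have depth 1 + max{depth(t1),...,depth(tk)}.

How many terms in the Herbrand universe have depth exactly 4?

64

Let N_k count ground terms of depth at most k. Each non-constant term of depth ≤ k is some function symbol applied to depth-≤(k−1) arguments, giving N_k = 4 + N_{k-1} + N_{k-1}.
N_0 = 4
N_1 = 4 + 4 + 4 = 12
N_2 = 4 + 12 + 12 = 28
N_3 = 4 + 28 + 28 = 60
N_4 = 4 + 60 + 60 = 124
Terms of depth exactly 4: N_4 − N_3 = 124 − 60 = 64.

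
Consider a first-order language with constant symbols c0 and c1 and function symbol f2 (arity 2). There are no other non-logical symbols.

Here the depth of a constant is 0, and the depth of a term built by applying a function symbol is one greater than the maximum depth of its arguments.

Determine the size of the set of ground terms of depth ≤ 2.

If N_k denotes the number of depth-≤k ground terms, the 2 constants give N_0 = 2, and each function symbol of arity r contributes N_{k-1}^r new terms at level k: N_k = 2 + N_{k-1}^2.
N_0 = 2
N_1 = 2 + 2^2 = 6
N_2 = 2 + 6^2 = 38

38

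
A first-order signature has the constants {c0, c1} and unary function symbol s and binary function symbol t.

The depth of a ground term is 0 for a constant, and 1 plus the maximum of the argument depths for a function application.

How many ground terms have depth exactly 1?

Count level by level. With function symbols s/1, t/2, the terms of depth ≤ k are the 2 constants together with each function applied to depth-≤(k−1) tuples, so N_k = 2 + N_{k-1} + N_{k-1}^2.
N_0 = 2
N_1 = 2 + 2 + 2^2 = 8
Terms of depth exactly 1: N_1 − N_0 = 8 − 2 = 6.

6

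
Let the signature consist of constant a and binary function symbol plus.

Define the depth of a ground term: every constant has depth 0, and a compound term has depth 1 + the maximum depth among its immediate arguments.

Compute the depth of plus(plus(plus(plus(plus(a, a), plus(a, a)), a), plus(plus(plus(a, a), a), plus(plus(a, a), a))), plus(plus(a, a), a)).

5

depth(plus(a, a)) = 1 + max(0, 0) = 1
depth(plus(plus(a, a), plus(a, a))) = 1 + max(1, 1) = 2
depth(plus(plus(plus(a, a), plus(a, a)), a)) = 1 + max(2, 0) = 3
depth(plus(plus(a, a), a)) = 1 + max(1, 0) = 2
depth(plus(plus(plus(a, a), a), plus(plus(a, a), a))) = 1 + max(2, 2) = 3
depth(plus(plus(plus(plus(a, a), plus(a, a)), a), plus(plus(plus(a, a), a), plus(plus(a, a), a)))) = 1 + max(3, 3) = 4
depth(plus(plus(plus(plus(plus(a, a), plus(a, a)), a), plus(plus(plus(a, a), a), plus(plus(a, a), a))), plus(plus(a, a), a))) = 1 + max(4, 2) = 5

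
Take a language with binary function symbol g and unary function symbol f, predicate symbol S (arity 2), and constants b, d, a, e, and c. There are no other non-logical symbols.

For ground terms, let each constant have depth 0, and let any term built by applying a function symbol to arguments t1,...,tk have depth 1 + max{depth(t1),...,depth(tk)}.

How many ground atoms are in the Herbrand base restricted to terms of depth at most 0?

25

First count ground terms of depth ≤ 0.
Write N_k for the number of ground terms of depth ≤ k. A term of depth ≤ k is either a constant or a function symbol applied to arguments of depth ≤ k−1, so N_k = 5 + N_{k-1}^2 + N_{k-1}.
N_0 = 5
So |H| = 5.
Each predicate of arity r yields |H|^r ground atoms (one per choice of an r-tuple from H):
  S: 5^2 = 25
Total ground atoms: 25.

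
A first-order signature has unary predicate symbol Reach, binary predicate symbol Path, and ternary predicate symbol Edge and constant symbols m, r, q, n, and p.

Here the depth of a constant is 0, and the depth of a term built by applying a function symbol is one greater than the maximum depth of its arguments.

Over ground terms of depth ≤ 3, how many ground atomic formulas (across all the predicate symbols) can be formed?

155

First count ground terms of depth ≤ 3.
With no function symbols every ground term is a constant, so there are exactly 5 ground terms at every depth bound.
N_0 = 5
N_1 = 5
N_2 = 5
N_3 = 5
So |H| = 5.
A ground atom is a predicate applied to a tuple of terms from H, so the count is the sum over predicates of |H|^arity:
  Reach: 5;  Path: 5^2 = 25;  Edge: 5^3 = 125
Total ground atoms: 5 + 25 + 125 = 155.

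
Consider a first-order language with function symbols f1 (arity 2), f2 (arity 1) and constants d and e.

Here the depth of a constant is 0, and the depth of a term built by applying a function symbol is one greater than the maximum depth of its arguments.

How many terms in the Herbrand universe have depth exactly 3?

5478

If N_k denotes the number of depth-≤k ground terms, the 2 constants give N_0 = 2, and each function symbol of arity r contributes N_{k-1}^r new terms at level k: N_k = 2 + N_{k-1}^2 + N_{k-1}.
N_0 = 2
N_1 = 2 + 2^2 + 2 = 8
N_2 = 2 + 8^2 + 8 = 74
N_3 = 2 + 74^2 + 74 = 5552
Terms of depth exactly 3: N_3 − N_2 = 5552 − 74 = 5478.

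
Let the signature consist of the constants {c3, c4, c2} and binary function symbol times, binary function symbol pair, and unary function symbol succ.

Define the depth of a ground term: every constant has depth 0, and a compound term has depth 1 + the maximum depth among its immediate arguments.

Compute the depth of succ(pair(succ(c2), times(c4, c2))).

depth(succ(c2)) = 1 + depth(c2) = 1 + 0 = 1
depth(times(c4, c2)) = 1 + max(0, 0) = 1
depth(pair(succ(c2), times(c4, c2))) = 1 + max(1, 1) = 2
depth(succ(pair(succ(c2), times(c4, c2)))) = 1 + depth(pair(succ(c2), times(c4, c2))) = 1 + 2 = 3

3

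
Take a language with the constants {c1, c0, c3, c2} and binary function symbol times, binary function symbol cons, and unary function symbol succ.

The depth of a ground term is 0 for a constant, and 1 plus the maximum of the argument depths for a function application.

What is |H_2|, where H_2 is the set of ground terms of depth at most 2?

3244

Let N_k count ground terms of depth at most k. Each non-constant term of depth ≤ k is some function symbol applied to depth-≤(k−1) arguments, giving N_k = 4 + N_{k-1}^2 + N_{k-1}^2 + N_{k-1}.
N_0 = 4
N_1 = 4 + 4^2 + 4^2 + 4 = 40
N_2 = 4 + 40^2 + 40^2 + 40 = 3244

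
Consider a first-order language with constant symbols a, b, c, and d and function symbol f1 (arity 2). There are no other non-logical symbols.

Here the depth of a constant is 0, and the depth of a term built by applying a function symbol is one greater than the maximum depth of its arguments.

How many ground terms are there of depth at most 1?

Write N_k for the number of ground terms of depth ≤ k. A term of depth ≤ k is either a constant or a function symbol applied to arguments of depth ≤ k−1, so N_k = 4 + N_{k-1}^2.
N_0 = 4
N_1 = 4 + 4^2 = 20

20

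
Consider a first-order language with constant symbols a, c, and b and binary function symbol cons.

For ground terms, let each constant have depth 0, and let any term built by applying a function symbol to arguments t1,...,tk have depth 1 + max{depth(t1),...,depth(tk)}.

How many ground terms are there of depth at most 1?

Let N_k count ground terms of depth at most k. Each non-constant term of depth ≤ k is some function symbol applied to depth-≤(k−1) arguments, giving N_k = 3 + N_{k-1}^2.
N_0 = 3
N_1 = 3 + 3^2 = 12
Explicitly: a, c, b, cons(a, a), cons(a, c), cons(a, b), cons(c, a), cons(c, c), cons(c, b), cons(b, a), cons(b, c), cons(b, b).

12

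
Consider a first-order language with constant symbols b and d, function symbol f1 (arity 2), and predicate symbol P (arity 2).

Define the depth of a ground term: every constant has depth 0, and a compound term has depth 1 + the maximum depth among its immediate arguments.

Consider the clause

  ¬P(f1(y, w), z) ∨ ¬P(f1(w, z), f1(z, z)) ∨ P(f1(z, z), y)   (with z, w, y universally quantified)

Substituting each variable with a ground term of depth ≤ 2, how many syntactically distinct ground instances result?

Ground terms of depth ≤ 2:
  Let N_k count ground terms of depth at most k. Each non-constant term of depth ≤ k is some function symbol applied to depth-≤(k−1) arguments, giving N_k = 2 + N_{k-1}^2.
  N_0 = 2
  N_1 = 2 + 2^2 = 6
  N_2 = 2 + 6^2 = 38
So there are 38 ground terms available for substitution.
Each of z, w, y ranges independently over the available ground terms, and distinct assignments produce distinct instances.
Number of ground instances = 38^3 = 54872.

54872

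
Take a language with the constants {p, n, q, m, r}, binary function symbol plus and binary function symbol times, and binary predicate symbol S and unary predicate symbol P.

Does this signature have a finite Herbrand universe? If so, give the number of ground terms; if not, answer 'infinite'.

The signature has at least one function symbol (plus, arity 2) and at least one constant (p).
Iterating plus gives infinitely many distinct ground terms: p, plus(p, p), plus(plus(p, p), plus(p, p)), ...
So the Herbrand universe is infinite.

infinite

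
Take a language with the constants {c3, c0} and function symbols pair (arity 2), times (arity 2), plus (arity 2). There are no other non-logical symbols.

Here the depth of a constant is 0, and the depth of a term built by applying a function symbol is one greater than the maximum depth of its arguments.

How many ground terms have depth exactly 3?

1043712

Count level by level. With function symbols pair/2, times/2, plus/2, the terms of depth ≤ k are the 2 constants together with each function applied to depth-≤(k−1) tuples, so N_k = 2 + N_{k-1}^2 + N_{k-1}^2 + N_{k-1}^2.
N_0 = 2
N_1 = 2 + 2^2 + 2^2 + 2^2 = 14
N_2 = 2 + 14^2 + 14^2 + 14^2 = 590
N_3 = 2 + 590^2 + 590^2 + 590^2 = 1044302
Terms of depth exactly 3: N_3 − N_2 = 1044302 − 590 = 1043712.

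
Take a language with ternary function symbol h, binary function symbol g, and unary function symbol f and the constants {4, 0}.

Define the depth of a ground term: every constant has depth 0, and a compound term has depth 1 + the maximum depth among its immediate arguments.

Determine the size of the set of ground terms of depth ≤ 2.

Let N_k = |{terms of depth ≤ k}|. Then N_0 = 2 and N_k = 2 + N_{k-1}^3 + N_{k-1}^2 + N_{k-1} for k ≥ 1 (one summand per function symbol, arity giving the exponent).
N_0 = 2
N_1 = 2 + 2^3 + 2^2 + 2 = 16
N_2 = 2 + 16^3 + 16^2 + 16 = 4370

4370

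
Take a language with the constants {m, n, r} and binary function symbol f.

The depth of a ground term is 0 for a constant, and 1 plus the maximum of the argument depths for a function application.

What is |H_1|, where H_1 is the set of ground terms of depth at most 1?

Let N_k = |{terms of depth ≤ k}|. Then N_0 = 3 and N_k = 3 + N_{k-1}^2 for k ≥ 1 (one summand per function symbol, arity giving the exponent).
N_0 = 3
N_1 = 3 + 3^2 = 12
Explicitly: m, n, r, f(m, m), f(m, n), f(m, r), f(n, m), f(n, n), f(n, r), f(r, m), f(r, n), f(r, r).

12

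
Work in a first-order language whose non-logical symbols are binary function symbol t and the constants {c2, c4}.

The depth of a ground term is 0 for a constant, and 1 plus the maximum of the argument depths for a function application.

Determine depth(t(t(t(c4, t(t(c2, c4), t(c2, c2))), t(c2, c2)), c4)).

5

depth(t(c2, c4)) = 1 + max(0, 0) = 1
depth(t(c2, c2)) = 1 + max(0, 0) = 1
depth(t(t(c2, c4), t(c2, c2))) = 1 + max(1, 1) = 2
depth(t(c4, t(t(c2, c4), t(c2, c2)))) = 1 + max(0, 2) = 3
depth(t(t(c4, t(t(c2, c4), t(c2, c2))), t(c2, c2))) = 1 + max(3, 1) = 4
depth(t(t(t(c4, t(t(c2, c4), t(c2, c2))), t(c2, c2)), c4)) = 1 + max(4, 0) = 5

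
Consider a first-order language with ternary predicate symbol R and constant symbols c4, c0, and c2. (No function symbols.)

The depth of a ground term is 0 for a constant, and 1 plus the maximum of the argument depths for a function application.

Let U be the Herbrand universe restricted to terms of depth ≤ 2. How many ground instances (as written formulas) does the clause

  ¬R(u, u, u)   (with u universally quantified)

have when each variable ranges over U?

Ground terms of depth ≤ 2:
  With no function symbols every ground term is a constant, so there are exactly 3 ground terms at every depth bound.
  N_0 = 3
  N_1 = 3
  N_2 = 3
  Explicitly: c4, c0, c2.
So there are 3 ground terms available for substitution.
The body mentions the single quantified variable u; since ground terms form a free algebra, no two substitutions collapse to the same formula.
Number of ground instances = 3.

3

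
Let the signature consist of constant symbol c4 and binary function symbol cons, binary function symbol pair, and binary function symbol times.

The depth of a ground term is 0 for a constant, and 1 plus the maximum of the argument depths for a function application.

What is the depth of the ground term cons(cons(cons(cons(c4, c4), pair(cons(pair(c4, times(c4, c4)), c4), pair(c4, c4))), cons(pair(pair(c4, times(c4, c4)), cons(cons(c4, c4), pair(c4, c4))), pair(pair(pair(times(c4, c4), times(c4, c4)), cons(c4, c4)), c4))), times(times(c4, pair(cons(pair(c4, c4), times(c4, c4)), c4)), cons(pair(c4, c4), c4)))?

7

depth(cons(c4, c4)) = 1 + max(0, 0) = 1
depth(times(c4, c4)) = 1 + max(0, 0) = 1
depth(pair(c4, times(c4, c4))) = 1 + max(0, 1) = 2
depth(cons(pair(c4, times(c4, c4)), c4)) = 1 + max(2, 0) = 3
depth(pair(c4, c4)) = 1 + max(0, 0) = 1
depth(pair(cons(pair(c4, times(c4, c4)), c4), pair(c4, c4))) = 1 + max(3, 1) = 4
depth(cons(cons(c4, c4), pair(cons(pair(c4, times(c4, c4)), c4), pair(c4, c4)))) = 1 + max(1, 4) = 5
depth(cons(cons(c4, c4), pair(c4, c4))) = 1 + max(1, 1) = 2
depth(pair(pair(c4, times(c4, c4)), cons(cons(c4, c4), pair(c4, c4)))) = 1 + max(2, 2) = 3
depth(pair(times(c4, c4), times(c4, c4))) = 1 + max(1, 1) = 2
depth(pair(pair(times(c4, c4), times(c4, c4)), cons(c4, c4))) = 1 + max(2, 1) = 3
depth(pair(pair(pair(times(c4, c4), times(c4, c4)), cons(c4, c4)), c4)) = 1 + max(3, 0) = 4
depth(cons(pair(pair(c4, times(c4, c4)), cons(cons(c4, c4), pair(c4, c4))), pair(pair(pair(times(c4, c4), times(c4, c4)), cons(c4, c4)), c4))) = 1 + max(3, 4) = 5
depth(cons(cons(cons(c4, c4), pair(cons(pair(c4, times(c4, c4)), c4), pair(c4, c4))), cons(pair(pair(c4, times(c4, c4)), cons(cons(c4, c4), pair(c4, c4))), pair(pair(pair(times(c4, c4), times(c4, c4)), cons(c4, c4)), c4)))) = 1 + max(5, 5) = 6
depth(cons(pair(c4, c4), times(c4, c4))) = 1 + max(1, 1) = 2
depth(pair(cons(pair(c4, c4), times(c4, c4)), c4)) = 1 + max(2, 0) = 3
depth(times(c4, pair(cons(pair(c4, c4), times(c4, c4)), c4))) = 1 + max(0, 3) = 4
depth(cons(pair(c4, c4), c4)) = 1 + max(1, 0) = 2
depth(times(times(c4, pair(cons(pair(c4, c4), times(c4, c4)), c4)), cons(pair(c4, c4), c4))) = 1 + max(4, 2) = 5
depth(cons(cons(cons(cons(c4, c4), pair(cons(pair(c4, times(c4, c4)), c4), pair(c4, c4))), cons(pair(pair(c4, times(c4, c4)), cons(cons(c4, c4), pair(c4, c4))), pair(pair(pair(times(c4, c4), times(c4, c4)), cons(c4, c4)), c4))), times(times(c4, pair(cons(pair(c4, c4), times(c4, c4)), c4)), cons(pair(c4, c4), c4)))) = 1 + max(6, 5) = 7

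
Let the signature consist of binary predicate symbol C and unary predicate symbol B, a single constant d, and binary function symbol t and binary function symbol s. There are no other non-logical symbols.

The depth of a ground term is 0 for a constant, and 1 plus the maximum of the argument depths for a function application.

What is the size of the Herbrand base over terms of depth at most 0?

First count ground terms of depth ≤ 0.
If N_k denotes the number of depth-≤k ground terms, the 1 constant gives N_0 = 1, and each function symbol of arity r contributes N_{k-1}^r new terms at level k: N_k = 1 + N_{k-1}^2 + N_{k-1}^2.
N_0 = 1
Explicitly: d.
So |H| = 1.
Each predicate of arity r yields |H|^r ground atoms (one per choice of an r-tuple from H):
  C: 1^2 = 1;  B: 1
Total ground atoms: 1 + 1 = 2.

2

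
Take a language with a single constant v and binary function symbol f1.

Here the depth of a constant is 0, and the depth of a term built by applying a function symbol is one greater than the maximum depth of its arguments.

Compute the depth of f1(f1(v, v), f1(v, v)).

2

depth(f1(v, v)) = 1 + max(0, 0) = 1
depth(f1(f1(v, v), f1(v, v))) = 1 + max(1, 1) = 2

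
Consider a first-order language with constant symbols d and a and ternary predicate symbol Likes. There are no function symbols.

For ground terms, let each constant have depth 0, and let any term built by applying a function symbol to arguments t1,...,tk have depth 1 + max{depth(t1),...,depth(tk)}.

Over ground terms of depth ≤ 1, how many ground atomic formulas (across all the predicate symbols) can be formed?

First count ground terms of depth ≤ 1.
With no function symbols every ground term is a constant, so there are exactly 2 ground terms at every depth bound.
N_0 = 2
N_1 = 2
So |H| = 2.
For each predicate symbol, the number of ground atoms is |H| raised to its arity; summing:
  Likes: 2^3 = 8
Total ground atoms: 8.

8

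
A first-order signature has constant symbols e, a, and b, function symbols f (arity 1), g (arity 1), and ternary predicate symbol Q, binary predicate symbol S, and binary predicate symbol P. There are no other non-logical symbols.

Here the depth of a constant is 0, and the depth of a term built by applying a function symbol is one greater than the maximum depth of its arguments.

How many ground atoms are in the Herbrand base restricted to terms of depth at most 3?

First count ground terms of depth ≤ 3.
Let N_k = |{terms of depth ≤ k}|. Then N_0 = 3 and N_k = 3 + N_{k-1} + N_{k-1} for k ≥ 1 (one summand per function symbol, arity giving the exponent).
N_0 = 3
N_1 = 3 + 3 + 3 = 9
N_2 = 3 + 9 + 9 = 21
N_3 = 3 + 21 + 21 = 45
So |H| = 45.
Each predicate of arity r yields |H|^r ground atoms (one per choice of an r-tuple from H):
  Q: 45^3 = 91125;  S: 45^2 = 2025;  P: 45^2 = 2025
Total ground atoms: 91125 + 2025 + 2025 = 95175.

95175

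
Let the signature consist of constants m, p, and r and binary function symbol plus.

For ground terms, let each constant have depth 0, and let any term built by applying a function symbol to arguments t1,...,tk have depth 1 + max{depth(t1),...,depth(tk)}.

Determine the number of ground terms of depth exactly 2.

135

Let N_k count ground terms of depth at most k. Each non-constant term of depth ≤ k is some function symbol applied to depth-≤(k−1) arguments, giving N_k = 3 + N_{k-1}^2.
N_0 = 3
N_1 = 3 + 3^2 = 12
N_2 = 3 + 12^2 = 147
Terms of depth exactly 2: N_2 − N_1 = 147 − 12 = 135.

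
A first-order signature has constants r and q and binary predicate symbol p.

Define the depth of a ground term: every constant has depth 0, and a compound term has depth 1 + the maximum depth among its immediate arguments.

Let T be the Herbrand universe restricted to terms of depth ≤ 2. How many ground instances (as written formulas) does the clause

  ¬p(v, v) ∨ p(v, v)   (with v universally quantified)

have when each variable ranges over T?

2

Ground terms of depth ≤ 2:
  With no function symbols every ground term is a constant, so there are exactly 2 ground terms at every depth bound.
  N_0 = 2
  N_1 = 2
  N_2 = 2
  Explicitly: r, q.
So there are 2 ground terms available for substitution.
There is 1 variable to instantiate (v),  occurring in at least one literal, so different choices give different ground instances.
Number of ground instances = 2.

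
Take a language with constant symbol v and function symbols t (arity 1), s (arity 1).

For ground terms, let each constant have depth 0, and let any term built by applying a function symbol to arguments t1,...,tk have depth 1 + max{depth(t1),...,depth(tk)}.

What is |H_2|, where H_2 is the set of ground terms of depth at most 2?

7

Let N_k = |{terms of depth ≤ k}|. Then N_0 = 1 and N_k = 1 + N_{k-1} + N_{k-1} for k ≥ 1 (one summand per function symbol, arity giving the exponent).
N_0 = 1
N_1 = 1 + 1 + 1 = 3
N_2 = 1 + 3 + 3 = 7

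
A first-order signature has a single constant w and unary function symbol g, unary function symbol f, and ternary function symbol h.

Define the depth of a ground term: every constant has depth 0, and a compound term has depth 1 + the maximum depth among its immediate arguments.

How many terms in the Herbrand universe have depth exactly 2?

Write N_k for the number of ground terms of depth ≤ k. A term of depth ≤ k is either a constant or a function symbol applied to arguments of depth ≤ k−1, so N_k = 1 + N_{k-1} + N_{k-1} + N_{k-1}^3.
N_0 = 1
N_1 = 1 + 1 + 1 + 1^3 = 4
N_2 = 1 + 4 + 4 + 4^3 = 73
Terms of depth exactly 2: N_2 − N_1 = 73 − 4 = 69.

69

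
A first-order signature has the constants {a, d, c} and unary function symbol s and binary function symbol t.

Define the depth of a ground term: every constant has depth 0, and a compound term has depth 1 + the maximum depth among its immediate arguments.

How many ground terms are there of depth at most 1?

15

Let N_k count ground terms of depth at most k. Each non-constant term of depth ≤ k is some function symbol applied to depth-≤(k−1) arguments, giving N_k = 3 + N_{k-1} + N_{k-1}^2.
N_0 = 3
N_1 = 3 + 3 + 3^2 = 15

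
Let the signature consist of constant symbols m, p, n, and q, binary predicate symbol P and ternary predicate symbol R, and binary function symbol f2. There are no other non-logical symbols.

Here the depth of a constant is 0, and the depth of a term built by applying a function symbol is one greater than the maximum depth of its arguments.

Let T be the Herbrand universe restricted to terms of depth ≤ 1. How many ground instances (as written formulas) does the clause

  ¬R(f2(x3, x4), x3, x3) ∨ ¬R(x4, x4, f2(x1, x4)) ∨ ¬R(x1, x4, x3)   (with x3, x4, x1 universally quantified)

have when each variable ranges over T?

Ground terms of depth ≤ 1:
  Let N_k count ground terms of depth at most k. Each non-constant term of depth ≤ k is some function symbol applied to depth-≤(k−1) arguments, giving N_k = 4 + N_{k-1}^2.
  N_0 = 4
  N_1 = 4 + 4^2 = 20
So there are 20 ground terms available for substitution.
There are 3 variables to instantiate (x3, x4, x1), each occurring in at least one literal, so different choices give different ground instances.
Number of ground instances = 20^3 = 8000.

8000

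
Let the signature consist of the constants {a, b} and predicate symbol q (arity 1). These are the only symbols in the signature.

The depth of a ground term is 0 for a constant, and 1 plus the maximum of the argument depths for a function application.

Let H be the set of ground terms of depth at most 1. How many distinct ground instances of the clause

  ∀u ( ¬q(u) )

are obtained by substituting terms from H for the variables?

2

Ground terms of depth ≤ 1:
  With no function symbols every ground term is a constant, so there are exactly 2 ground terms at every depth bound.
  N_0 = 2
  N_1 = 2
  Explicitly: a, b.
So there are 2 ground terms available for substitution.
The body mentions the single quantified variable u; since ground terms form a free algebra, no two substitutions collapse to the same formula.
Number of ground instances = 2.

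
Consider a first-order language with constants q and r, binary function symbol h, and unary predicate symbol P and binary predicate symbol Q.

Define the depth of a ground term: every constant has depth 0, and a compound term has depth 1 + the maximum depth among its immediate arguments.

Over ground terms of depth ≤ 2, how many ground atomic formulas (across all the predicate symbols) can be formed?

First count ground terms of depth ≤ 2.
Let N_k = |{terms of depth ≤ k}|. Then N_0 = 2 and N_k = 2 + N_{k-1}^2 for k ≥ 1 (one summand per function symbol, arity giving the exponent).
N_0 = 2
N_1 = 2 + 2^2 = 6
N_2 = 2 + 6^2 = 38
So |H| = 38.
Ground atoms are formed by filling each argument slot of a predicate with a term from H, so an r-ary predicate gives |H|^r atoms:
  P: 38;  Q: 38^2 = 1444
Total ground atoms: 38 + 1444 = 1482.

1482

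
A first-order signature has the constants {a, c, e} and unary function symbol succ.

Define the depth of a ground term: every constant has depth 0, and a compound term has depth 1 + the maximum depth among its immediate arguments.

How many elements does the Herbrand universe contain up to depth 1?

Let N_k count ground terms of depth at most k. Each non-constant term of depth ≤ k is some function symbol applied to depth-≤(k−1) arguments, giving N_k = 3 + N_{k-1}.
N_0 = 3
N_1 = 3 + 3 = 6
Explicitly: a, c, e, succ(a), succ(c), succ(e).

6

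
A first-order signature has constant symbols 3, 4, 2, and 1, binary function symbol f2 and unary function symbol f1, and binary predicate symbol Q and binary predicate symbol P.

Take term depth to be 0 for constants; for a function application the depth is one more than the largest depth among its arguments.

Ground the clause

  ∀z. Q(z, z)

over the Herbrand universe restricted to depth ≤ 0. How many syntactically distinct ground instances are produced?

Ground terms of depth ≤ 0:
  Let N_k = |{terms of depth ≤ k}|. Then N_0 = 4 and N_k = 4 + N_{k-1}^2 + N_{k-1} for k ≥ 1 (one summand per function symbol, arity giving the exponent).
  N_0 = 4
So there are 4 ground terms available for substitution.
The variable z ranges independently over the available ground terms, and distinct assignments produce distinct instances.
Number of ground instances = 4.

4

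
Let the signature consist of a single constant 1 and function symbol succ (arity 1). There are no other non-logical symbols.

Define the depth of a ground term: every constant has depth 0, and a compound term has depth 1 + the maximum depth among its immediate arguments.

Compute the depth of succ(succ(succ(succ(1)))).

4

depth(succ(1)) = 1 + depth(1) = 1 + 0 = 1
depth(succ(succ(1))) = 1 + depth(succ(1)) = 1 + 1 = 2
depth(succ(succ(succ(1)))) = 1 + depth(succ(succ(1))) = 1 + 2 = 3
depth(succ(succ(succ(succ(1))))) = 1 + depth(succ(succ(succ(1)))) = 1 + 3 = 4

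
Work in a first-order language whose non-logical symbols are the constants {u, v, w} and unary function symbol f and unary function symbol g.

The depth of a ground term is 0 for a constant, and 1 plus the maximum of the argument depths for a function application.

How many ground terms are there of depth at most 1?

Let N_k count ground terms of depth at most k. Each non-constant term of depth ≤ k is some function symbol applied to depth-≤(k−1) arguments, giving N_k = 3 + N_{k-1} + N_{k-1}.
N_0 = 3
N_1 = 3 + 3 + 3 = 9

9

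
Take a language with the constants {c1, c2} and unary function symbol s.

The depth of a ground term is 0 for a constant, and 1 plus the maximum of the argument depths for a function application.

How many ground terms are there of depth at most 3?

8

Let N_k = |{terms of depth ≤ k}|. Then N_0 = 2 and N_k = 2 + N_{k-1} for k ≥ 1 (one summand per function symbol, arity giving the exponent).
N_0 = 2
N_1 = 2 + 2 = 4
N_2 = 2 + 4 = 6
N_3 = 2 + 6 = 8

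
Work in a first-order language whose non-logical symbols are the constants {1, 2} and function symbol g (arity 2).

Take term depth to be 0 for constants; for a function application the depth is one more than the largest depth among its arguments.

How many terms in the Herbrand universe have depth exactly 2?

Count level by level. With function symbols g/2, the terms of depth ≤ k are the 2 constants together with each function applied to depth-≤(k−1) tuples, so N_k = 2 + N_{k-1}^2.
N_0 = 2
N_1 = 2 + 2^2 = 6
N_2 = 2 + 6^2 = 38
Terms of depth exactly 2: N_2 − N_1 = 38 − 6 = 32.

32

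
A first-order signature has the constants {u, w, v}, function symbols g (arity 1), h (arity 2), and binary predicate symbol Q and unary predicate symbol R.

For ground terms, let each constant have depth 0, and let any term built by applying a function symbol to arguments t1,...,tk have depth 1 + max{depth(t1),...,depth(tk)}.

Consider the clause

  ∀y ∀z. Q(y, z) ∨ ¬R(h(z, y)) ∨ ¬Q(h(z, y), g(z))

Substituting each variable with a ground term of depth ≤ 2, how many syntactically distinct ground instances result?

59049

Ground terms of depth ≤ 2:
  Write N_k for the number of ground terms of depth ≤ k. A term of depth ≤ k is either a constant or a function symbol applied to arguments of depth ≤ k−1, so N_k = 3 + N_{k-1} + N_{k-1}^2.
  N_0 = 3
  N_1 = 3 + 3 + 3^2 = 15
  N_2 = 3 + 15 + 15^2 = 243
So there are 243 ground terms available for substitution.
The body mentions every one of the 2 quantified variables; since ground terms form a free algebra, no two substitutions collapse to the same formula.
Number of ground instances = 243^2 = 59049.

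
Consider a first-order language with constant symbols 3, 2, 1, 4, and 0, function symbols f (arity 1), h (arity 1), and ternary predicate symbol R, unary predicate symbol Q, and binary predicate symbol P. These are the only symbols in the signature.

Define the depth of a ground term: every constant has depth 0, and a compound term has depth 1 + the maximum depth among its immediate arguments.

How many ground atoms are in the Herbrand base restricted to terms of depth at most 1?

First count ground terms of depth ≤ 1.
Count level by level. With function symbols f/1, h/1, the terms of depth ≤ k are the 5 constants together with each function applied to depth-≤(k−1) tuples, so N_k = 5 + N_{k-1} + N_{k-1}.
N_0 = 5
N_1 = 5 + 5 + 5 = 15
So |H| = 15.
Ground atoms are formed by filling each argument slot of a predicate with a term from H, so an r-ary predicate gives |H|^r atoms:
  R: 15^3 = 3375;  Q: 15;  P: 15^2 = 225
Total ground atoms: 3375 + 15 + 225 = 3615.

3615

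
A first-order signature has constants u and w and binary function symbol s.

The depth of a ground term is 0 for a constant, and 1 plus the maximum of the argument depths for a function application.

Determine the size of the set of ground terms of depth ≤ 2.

Let N_k = |{terms of depth ≤ k}|. Then N_0 = 2 and N_k = 2 + N_{k-1}^2 for k ≥ 1 (one summand per function symbol, arity giving the exponent).
N_0 = 2
N_1 = 2 + 2^2 = 6
N_2 = 2 + 6^2 = 38

38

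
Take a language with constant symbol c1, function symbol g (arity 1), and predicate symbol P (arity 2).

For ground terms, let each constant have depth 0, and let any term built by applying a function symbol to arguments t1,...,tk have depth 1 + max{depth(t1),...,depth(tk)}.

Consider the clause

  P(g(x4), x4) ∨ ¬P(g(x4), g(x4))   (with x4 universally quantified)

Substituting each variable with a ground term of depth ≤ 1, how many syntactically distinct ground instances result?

Ground terms of depth ≤ 1:
  Count level by level. With function symbols g/1, the terms of depth ≤ k are the 1 constant together with each function applied to depth-≤(k−1) tuples, so N_k = 1 + N_{k-1}.
  N_0 = 1
  N_1 = 1 + 1 = 2
  Explicitly: c1, g(c1).
So there are 2 ground terms available for substitution.
The body mentions the single quantified variable x4; since ground terms form a free algebra, no two substitutions collapse to the same formula.
Number of ground instances = 2.

2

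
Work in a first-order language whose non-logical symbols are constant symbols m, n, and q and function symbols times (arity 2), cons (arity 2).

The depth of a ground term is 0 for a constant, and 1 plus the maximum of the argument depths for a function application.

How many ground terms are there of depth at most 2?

If N_k denotes the number of depth-≤k ground terms, the 3 constants give N_0 = 3, and each function symbol of arity r contributes N_{k-1}^r new terms at level k: N_k = 3 + N_{k-1}^2 + N_{k-1}^2.
N_0 = 3
N_1 = 3 + 3^2 + 3^2 = 21
N_2 = 3 + 21^2 + 21^2 = 885

885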